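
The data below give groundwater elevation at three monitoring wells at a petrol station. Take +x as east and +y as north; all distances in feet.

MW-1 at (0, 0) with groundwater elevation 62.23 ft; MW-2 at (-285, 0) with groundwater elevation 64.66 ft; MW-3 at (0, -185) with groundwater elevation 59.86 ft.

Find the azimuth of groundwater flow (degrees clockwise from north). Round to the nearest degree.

∂h/∂x = (64.66 − 62.23) / (-285 − 0) = -0.008526
∂h/∂y = (59.86 − 62.23) / (-185 − 0) = +0.01281
Flow direction (−∇h) has components (+0.008526 E, -0.01281 N).
Azimuth = atan2(E, N) = atan2(+0.008526, -0.01281) = 146.4° ≈ 146°.

146°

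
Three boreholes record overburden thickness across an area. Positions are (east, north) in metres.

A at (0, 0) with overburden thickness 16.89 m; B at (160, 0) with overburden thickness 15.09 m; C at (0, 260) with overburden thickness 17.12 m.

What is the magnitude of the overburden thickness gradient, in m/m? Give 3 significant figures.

0.0113 m/m

∂d/∂x = (15.09 − 16.89) / (160 − 0) = -0.01125
∂d/∂y = (17.12 − 16.89) / (260 − 0) = +0.0008846
|∇f| = √(-0.01125² + 0.0008846²) = 0.01128 m/m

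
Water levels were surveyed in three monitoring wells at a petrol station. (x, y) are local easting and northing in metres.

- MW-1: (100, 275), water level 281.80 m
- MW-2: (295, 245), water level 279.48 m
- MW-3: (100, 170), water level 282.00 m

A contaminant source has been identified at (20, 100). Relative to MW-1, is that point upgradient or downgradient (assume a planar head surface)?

Taking MW-1 as reference: MW-2−MW-1 = (195, -30, -2.32); MW-3−MW-1 = (0, -105, +0.20).
Determinant of the coordinate differences = 195·(-105) − 0·(-30) = -20475.
∂h/∂x = [(-2.32)·(-105) − (+0.20)·(-30)] / -20475 = -0.01219
∂h/∂y = [195·(+0.20) − 0·(-2.32)] / -20475 = -0.001905
Head at (20, 100) = 281.80 + (-0.01219)·(-80) + (-0.001905)·(-175) = 283.11 m.
That is higher than the 281.80 m at MW-1, so the point is upgradient.

upgradient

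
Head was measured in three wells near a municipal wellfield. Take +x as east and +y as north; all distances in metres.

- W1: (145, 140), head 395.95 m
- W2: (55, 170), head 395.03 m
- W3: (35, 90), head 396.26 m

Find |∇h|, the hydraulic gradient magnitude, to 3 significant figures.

0.0172

Differences from W1: to W2 (Δx, Δy, Δh) = (-90, 30, -0.92); to W3 = (-110, -50, +0.31).
Solve a·Δx + b·Δy = Δh: det = (-90)·(-50) − (-110)·30 = 7800.
∂h/∂x = [(-0.92)·(-50) − (+0.31)·30] / 7800 = +0.004705
∂h/∂y = [(-90)·(+0.31) − (-110)·(-0.92)] / 7800 = -0.01655
|∇h| = √(0.004705² + -0.01655²) = 0.01721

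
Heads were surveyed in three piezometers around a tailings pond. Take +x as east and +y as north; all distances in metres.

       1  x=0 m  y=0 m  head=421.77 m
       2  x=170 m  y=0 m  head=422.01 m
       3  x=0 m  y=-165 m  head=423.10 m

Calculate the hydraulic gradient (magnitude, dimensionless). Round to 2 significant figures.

∂h/∂x = (422.01 − 421.77) / (170 − 0) = +0.001412
∂h/∂y = (423.10 − 421.77) / (-165 − 0) = -0.008061
|∇h| = √(0.001412² + -0.008061²) = 0.008184

0.0082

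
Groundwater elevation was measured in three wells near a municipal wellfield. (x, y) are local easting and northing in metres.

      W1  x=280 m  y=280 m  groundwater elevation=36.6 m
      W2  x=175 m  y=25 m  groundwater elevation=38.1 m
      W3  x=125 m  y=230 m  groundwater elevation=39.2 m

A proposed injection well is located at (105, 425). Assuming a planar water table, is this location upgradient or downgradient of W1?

upgradient

Taking W1 as reference: W2−W1 = (-105, -255, +1.5); W3−W1 = (-155, -50, +2.6).
Solve a·Δx + b·Δy = Δh: det = (-105)·(-50) − (-155)·(-255) = -34275.
∂h/∂x = [(+1.5)·(-50) − (+2.6)·(-255)] / -34275 = -0.01716
∂h/∂y = [(-105)·(+2.6) − (-155)·(+1.5)] / -34275 = +0.001182
Head at (105, 425) = 36.6 + (-0.01716)·(-175) + (+0.001182)·(145) = 39.77 m.
That is higher than the 36.6 m at W1, so the point is upgradient.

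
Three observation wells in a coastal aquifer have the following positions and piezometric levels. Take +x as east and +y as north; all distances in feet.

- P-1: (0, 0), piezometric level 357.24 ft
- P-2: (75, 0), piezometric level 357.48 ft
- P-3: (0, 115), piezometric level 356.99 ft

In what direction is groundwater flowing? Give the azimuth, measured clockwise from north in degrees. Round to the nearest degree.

∂h/∂x = (357.48 − 357.24) / (75 − 0) = +0.003200
∂h/∂y = (356.99 − 357.24) / (115 − 0) = -0.002174
Flow direction (−∇h) has components (-0.003200 E, +0.002174 N).
Azimuth = atan2(E, N) = atan2(-0.003200, +0.002174) = 304.2° ≈ 304°.

304°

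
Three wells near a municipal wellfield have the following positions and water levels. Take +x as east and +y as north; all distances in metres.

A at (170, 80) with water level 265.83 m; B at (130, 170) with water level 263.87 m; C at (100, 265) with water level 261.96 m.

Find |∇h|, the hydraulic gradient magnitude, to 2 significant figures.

With h = a·x + b·y + c and A as origin, the differences give:
  (-40)·a + 90·b = -1.96
  (-70)·a + 185·b = -3.87
Eliminate b (×185 and ×90, subtract): -1100·a = -14.300 → a = ∂h/∂x = +0.01300
Back-substitute: b = ∂h/∂y = -0.01600.
|∇h| = √(0.01300² + -0.01600²) = 0.02062

0.021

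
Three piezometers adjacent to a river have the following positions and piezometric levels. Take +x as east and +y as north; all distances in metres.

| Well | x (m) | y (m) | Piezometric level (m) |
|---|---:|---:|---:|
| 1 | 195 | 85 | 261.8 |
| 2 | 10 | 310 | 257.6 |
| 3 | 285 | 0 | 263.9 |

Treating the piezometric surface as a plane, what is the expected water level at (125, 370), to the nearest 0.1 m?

260.7 m

Taking 1 as reference: 2−1 = (-185, 225, -4.2); 3−1 = (90, -85, +2.1).
Determinant of the coordinate differences = (-185)·(-85) − 90·225 = -4525.
∂h/∂x = [(-4.2)·(-85) − (+2.1)·225] / -4525 = +0.02552
∂h/∂y = [(-185)·(+2.1) − 90·(-4.2)] / -4525 = +0.002320
h(125, 370) = 261.8 + (+0.02552)·(-70) + (+0.002320)·(285) = 261.8 -1.787 +0.661 = 260.675 m.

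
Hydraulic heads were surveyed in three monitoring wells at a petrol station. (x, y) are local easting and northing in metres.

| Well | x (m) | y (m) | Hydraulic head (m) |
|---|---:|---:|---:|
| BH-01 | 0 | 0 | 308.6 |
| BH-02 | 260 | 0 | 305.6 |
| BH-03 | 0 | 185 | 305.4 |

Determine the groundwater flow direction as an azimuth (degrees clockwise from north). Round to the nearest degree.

034°

∂h/∂x = (305.6 − 308.6) / (260 − 0) = -0.01154
∂h/∂y = (305.4 − 308.6) / (185 − 0) = -0.01730
Flow direction (−∇h) has components (+0.01154 E, +0.01730 N).
Azimuth = atan2(E, N) = atan2(+0.01154, +0.01730) = 33.7° ≈ 034°.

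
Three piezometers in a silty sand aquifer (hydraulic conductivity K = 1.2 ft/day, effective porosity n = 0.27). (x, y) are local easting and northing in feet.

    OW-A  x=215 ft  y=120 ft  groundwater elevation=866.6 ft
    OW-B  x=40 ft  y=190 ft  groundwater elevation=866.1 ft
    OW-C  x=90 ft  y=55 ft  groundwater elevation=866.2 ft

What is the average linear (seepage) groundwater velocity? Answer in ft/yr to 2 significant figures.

With h = a·x + b·y + c and OW-A as origin, the differences give:
  (-175)·a + 70·b = -0.5
  (-125)·a + (-65)·b = -0.4
Eliminate b (×(-65) and ×70, subtract): 20125·a = 60.50 → a = ∂h/∂x = +0.003006
Back-substitute: b = ∂h/∂y = +0.0003727.
|∇h| = √(0.003006² + 0.0003727²) = 0.003029
Seepage velocity v = K·i/n = 1.2 × 0.003029 / 0.27 = 0.01346 ft/day = 4.916 ft/yr.

4.9 ft/yr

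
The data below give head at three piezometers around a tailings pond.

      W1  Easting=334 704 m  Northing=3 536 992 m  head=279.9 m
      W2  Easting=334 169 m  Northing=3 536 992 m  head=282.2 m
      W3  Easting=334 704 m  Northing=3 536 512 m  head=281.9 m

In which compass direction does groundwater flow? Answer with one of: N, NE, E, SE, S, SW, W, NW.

∂h/∂x = (282.2 − 279.9) / (334169 − 334704) = -0.004299
∂h/∂y = (281.9 − 279.9) / (3536512 − 3536992) = -0.004167
Flow = −∇h = (+0.004299 east, +0.004167 north), which points northeast.

NE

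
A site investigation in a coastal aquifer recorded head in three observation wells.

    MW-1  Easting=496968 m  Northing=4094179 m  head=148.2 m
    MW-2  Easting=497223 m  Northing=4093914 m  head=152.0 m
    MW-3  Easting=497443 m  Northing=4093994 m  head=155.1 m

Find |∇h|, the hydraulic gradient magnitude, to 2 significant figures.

Three-point gradient (reference MW-1): Δ to MW-2 = (255, -265, +3.8), Δ to MW-3 = (475, -185, +6.9).
∂h/∂x = +0.01430, ∂h/∂y = -0.0005781 (det = 78700).
|∇h| = √(0.01430² + -0.0005781²) = 0.01431

0.014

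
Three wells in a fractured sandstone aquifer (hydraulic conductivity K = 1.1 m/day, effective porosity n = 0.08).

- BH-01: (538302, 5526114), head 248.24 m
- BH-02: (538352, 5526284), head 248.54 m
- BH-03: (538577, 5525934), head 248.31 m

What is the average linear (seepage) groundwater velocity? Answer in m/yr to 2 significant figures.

Three-point gradient (reference BH-01): Δ to BH-02 = (50, 170, +0.30), Δ to BH-03 = (275, -180, +0.07).
∂h/∂x = +0.001182, ∂h/∂y = +0.001417 (det = -55750).
|∇h| = √(0.001182² + 0.001417²) = 0.001845
Seepage velocity v = K·i/n = 1.1 × 0.001845 / 0.08 = 0.02537 m/day = 9.266 m/yr.

9.3 m/yr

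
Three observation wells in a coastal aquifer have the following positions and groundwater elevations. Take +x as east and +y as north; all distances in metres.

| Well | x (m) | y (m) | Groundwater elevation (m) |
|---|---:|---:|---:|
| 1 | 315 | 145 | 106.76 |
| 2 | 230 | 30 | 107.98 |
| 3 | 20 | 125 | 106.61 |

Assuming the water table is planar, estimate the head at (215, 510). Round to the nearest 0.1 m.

With h = a·x + b·y + c and 1 as origin, the differences give:
  (-85)·a + (-115)·b = +1.22
  (-295)·a + (-20)·b = -0.15
Eliminate b (×(-20) and ×(-115), subtract): -32225·a = -41.650 → a = ∂h/∂x = +0.001292
Back-substitute: b = ∂h/∂y = -0.01156.
h(215, 510) = 106.76 + (+0.001292)·(-100) + (-0.01156)·(365) = 106.76 -0.129 -4.221 = 102.410 m.

102.4 m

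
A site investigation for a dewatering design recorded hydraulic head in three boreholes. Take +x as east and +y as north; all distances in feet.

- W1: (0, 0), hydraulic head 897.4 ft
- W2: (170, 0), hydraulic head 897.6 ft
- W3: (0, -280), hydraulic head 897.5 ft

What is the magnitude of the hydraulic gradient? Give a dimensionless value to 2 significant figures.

∂h/∂x = (897.6 − 897.4) / (170 − 0) = +0.001176
∂h/∂y = (897.5 − 897.4) / (-280 − 0) = -0.0003571
|∇h| = √(0.001176² + -0.0003571²) = 0.001229

0.0012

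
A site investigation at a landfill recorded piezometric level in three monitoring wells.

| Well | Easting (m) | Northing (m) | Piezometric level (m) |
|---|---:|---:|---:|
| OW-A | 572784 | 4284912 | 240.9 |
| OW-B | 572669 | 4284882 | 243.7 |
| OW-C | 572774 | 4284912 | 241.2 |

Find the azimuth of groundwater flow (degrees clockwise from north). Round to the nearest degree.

Three-point gradient (reference OW-A): Δ to OW-B = (-115, -30, +2.8), Δ to OW-C = (-10, 0, +0.3).
∂h/∂x = -0.03000, ∂h/∂y = +0.02167 (det = -300).
Flow direction (−∇h) has components (+0.03000 E, -0.02167 N).
Azimuth = atan2(E, N) = atan2(+0.03000, -0.02167) = 125.8° ≈ 126°.

126°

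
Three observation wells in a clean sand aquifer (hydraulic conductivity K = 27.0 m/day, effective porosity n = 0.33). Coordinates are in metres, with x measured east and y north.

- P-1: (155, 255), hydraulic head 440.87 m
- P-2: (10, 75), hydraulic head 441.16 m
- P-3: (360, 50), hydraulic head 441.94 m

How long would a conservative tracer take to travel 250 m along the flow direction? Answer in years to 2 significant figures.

Taking P-1 as reference: P-2−P-1 = (-145, -180, +0.29); P-3−P-1 = (205, -205, +1.07).
Determinant of the coordinate differences = (-145)·(-205) − 205·(-180) = 66625.
∂h/∂x = [(+0.29)·(-205) − (+1.07)·(-180)] / 66625 = +0.001998
∂h/∂y = [(-145)·(+1.07) − 205·(+0.29)] / 66625 = -0.003221
|∇h| = √(0.001998² + -0.003221²) = 0.00379
Seepage velocity v = K·i/n = 27.0 × 0.00379 / 0.33 = 0.3101 m/day.
t = 250 / 0.3101 = 806.2 days = 2.21 years.

2.2 years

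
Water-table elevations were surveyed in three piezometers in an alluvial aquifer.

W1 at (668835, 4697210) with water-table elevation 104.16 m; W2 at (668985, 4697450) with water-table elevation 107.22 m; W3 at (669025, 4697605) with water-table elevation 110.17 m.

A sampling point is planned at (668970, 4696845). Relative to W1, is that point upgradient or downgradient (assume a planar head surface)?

downgradient

Taking W1 as reference: W2−W1 = (150, 240, +3.06); W3−W1 = (190, 395, +6.01).
Determinant of the coordinate differences = 150·395 − 190·240 = 13650.
∂h/∂x = [(+3.06)·395 − (+6.01)·240] / 13650 = -0.01712
∂h/∂y = [150·(+6.01) − 190·(+3.06)] / 13650 = +0.02345
Head at (668970, 4696845) = 104.16 + (-0.01712)·(135) + (+0.02345)·(-365) = 93.29 m.
That is lower than the 104.16 m at W1, so the point is downgradient.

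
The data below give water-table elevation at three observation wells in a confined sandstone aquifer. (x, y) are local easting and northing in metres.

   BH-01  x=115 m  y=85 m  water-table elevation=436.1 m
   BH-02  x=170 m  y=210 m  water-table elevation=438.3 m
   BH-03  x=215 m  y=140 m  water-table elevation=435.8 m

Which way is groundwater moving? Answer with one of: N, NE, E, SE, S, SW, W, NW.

SE

Three-point gradient (reference BH-01): Δ to BH-02 = (55, 125, +2.2), Δ to BH-03 = (100, 55, -0.3).
∂h/∂x = -0.01673, ∂h/∂y = +0.02496 (det = -9475).
Flow = −∇h = (+0.01673 east, -0.02496 north), which points southeast.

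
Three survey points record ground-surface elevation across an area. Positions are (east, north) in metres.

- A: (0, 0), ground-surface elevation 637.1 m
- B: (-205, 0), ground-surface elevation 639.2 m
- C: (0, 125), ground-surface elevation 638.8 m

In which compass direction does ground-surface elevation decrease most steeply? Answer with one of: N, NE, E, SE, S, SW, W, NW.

SE

∂z/∂x = (639.2 − 637.1) / (-205 − 0) = -0.01024
∂z/∂y = (638.8 − 637.1) / (125 − 0) = +0.01360
Steepest decrease is along −∇f = (+0.01024 E, -0.01360 N) → southeast.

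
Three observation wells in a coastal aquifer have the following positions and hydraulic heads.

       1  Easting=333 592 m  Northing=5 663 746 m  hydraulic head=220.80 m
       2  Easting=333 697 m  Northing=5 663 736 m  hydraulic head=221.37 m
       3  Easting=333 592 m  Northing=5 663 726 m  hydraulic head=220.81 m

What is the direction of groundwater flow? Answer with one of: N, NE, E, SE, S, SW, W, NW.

With h = a·x + b·y + c and 1 as origin, the differences give:
  105·a + (-10)·b = +0.57
  0·a + (-20)·b = +0.01
Eliminate b (×(-20) and ×(-10), subtract): -2100·a = -11.300 → a = ∂h/∂x = +0.005381
Back-substitute: b = ∂h/∂y = -0.0005000.
Flow = −∇h = (-0.005381 east, +0.0005000 north), which points west.

W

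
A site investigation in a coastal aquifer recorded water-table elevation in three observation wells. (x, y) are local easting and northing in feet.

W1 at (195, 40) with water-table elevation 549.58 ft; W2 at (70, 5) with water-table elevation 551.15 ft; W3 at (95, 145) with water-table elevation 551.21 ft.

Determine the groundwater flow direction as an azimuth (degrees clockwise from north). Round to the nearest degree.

102°

Taking W1 as reference: W2−W1 = (-125, -35, +1.57); W3−W1 = (-100, 105, +1.63).
Determinant of the coordinate differences = (-125)·105 − (-100)·(-35) = -16625.
∂h/∂x = [(+1.57)·105 − (+1.63)·(-35)] / -16625 = -0.01335
∂h/∂y = [(-125)·(+1.63) − (-100)·(+1.57)] / -16625 = +0.002812
Flow direction (−∇h) has components (+0.01335 E, -0.002812 N).
Azimuth = atan2(E, N) = atan2(+0.01335, -0.002812) = 101.9° ≈ 102°.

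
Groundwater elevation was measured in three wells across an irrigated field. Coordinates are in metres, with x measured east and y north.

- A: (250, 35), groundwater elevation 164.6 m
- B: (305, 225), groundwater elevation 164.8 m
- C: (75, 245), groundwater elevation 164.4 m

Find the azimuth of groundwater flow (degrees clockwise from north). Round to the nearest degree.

253°

Three-point gradient (reference A): Δ to B = (55, 190, +0.2), Δ to C = (-175, 210, -0.2).
∂h/∂x = +0.001786, ∂h/∂y = +0.0005357 (det = 44800).
Flow direction (−∇h) has components (-0.001786 E, -0.0005357 N).
Azimuth = atan2(E, N) = atan2(-0.001786, -0.0005357) = 253.3° ≈ 253°.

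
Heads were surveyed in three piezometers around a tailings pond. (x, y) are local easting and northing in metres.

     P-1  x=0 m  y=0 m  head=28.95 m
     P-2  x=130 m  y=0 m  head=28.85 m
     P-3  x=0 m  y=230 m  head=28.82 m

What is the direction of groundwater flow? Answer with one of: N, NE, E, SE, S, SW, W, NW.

∂h/∂x = (28.85 − 28.95) / (130 − 0) = -0.0007692
∂h/∂y = (28.82 − 28.95) / (230 − 0) = -0.0005652
Flow = −∇h = (+0.0007692 east, +0.0005652 north), which points northeast.

NE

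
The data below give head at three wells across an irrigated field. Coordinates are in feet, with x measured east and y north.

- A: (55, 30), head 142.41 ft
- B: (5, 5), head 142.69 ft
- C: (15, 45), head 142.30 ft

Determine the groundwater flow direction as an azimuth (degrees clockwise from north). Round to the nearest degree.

Three-point gradient (reference A): Δ to B = (-50, -25, +0.28), Δ to C = (-40, 15, -0.11).
∂h/∂x = -0.0008286, ∂h/∂y = -0.009543 (det = -1750).
Flow direction (−∇h) has components (+0.0008286 E, +0.009543 N).
Azimuth = atan2(E, N) = atan2(+0.0008286, +0.009543) = 5.0° ≈ 005°.

005°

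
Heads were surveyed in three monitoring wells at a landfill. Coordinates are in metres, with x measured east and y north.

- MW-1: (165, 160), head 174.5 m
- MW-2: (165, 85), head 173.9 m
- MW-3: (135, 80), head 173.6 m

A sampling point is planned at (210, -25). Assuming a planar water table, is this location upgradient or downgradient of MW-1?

downgradient

Taking MW-1 as reference: MW-2−MW-1 = (0, -75, -0.6); MW-3−MW-1 = (-30, -80, -0.9).
Solve a·Δx + b·Δy = Δh: det = 0·(-80) − (-30)·(-75) = -2250.
∂h/∂x = [(-0.6)·(-80) − (-0.9)·(-75)] / -2250 = +0.008667
∂h/∂y = [0·(-0.9) − (-30)·(-0.6)] / -2250 = +0.008000
Head at (210, -25) = 174.5 + (+0.008667)·(45) + (+0.008000)·(-185) = 173.41 m.
That is lower than the 174.5 m at MW-1, so the point is downgradient.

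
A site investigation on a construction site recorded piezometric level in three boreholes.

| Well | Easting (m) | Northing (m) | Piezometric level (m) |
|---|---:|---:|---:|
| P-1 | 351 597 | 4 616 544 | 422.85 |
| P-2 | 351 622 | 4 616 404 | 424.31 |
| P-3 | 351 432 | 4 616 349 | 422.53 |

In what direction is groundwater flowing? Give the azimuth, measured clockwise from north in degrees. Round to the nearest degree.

Taking P-1 as reference: P-2−P-1 = (25, -140, +1.46); P-3−P-1 = (-165, -195, -0.32).
Determinant of the coordinate differences = 25·(-195) − (-165)·(-140) = -27975.
∂h/∂x = [(+1.46)·(-195) − (-0.32)·(-140)] / -27975 = +0.01178
∂h/∂y = [25·(-0.32) − (-165)·(+1.46)] / -27975 = -0.008325
Flow direction (−∇h) has components (-0.01178 E, +0.008325 N).
Azimuth = atan2(E, N) = atan2(-0.01178, +0.008325) = 305.3° ≈ 305°.

305°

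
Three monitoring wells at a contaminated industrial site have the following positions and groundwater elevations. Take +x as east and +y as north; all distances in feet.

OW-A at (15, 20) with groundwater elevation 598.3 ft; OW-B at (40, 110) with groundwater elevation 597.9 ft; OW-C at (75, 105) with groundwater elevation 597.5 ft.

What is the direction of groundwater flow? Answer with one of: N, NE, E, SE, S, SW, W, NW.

E

Three-point gradient (reference OW-A): Δ to OW-B = (25, 90, -0.4), Δ to OW-C = (60, 85, -0.8).
∂h/∂x = -0.01160, ∂h/∂y = -0.001221 (det = -3275).
Flow = −∇h = (+0.01160 east, +0.001221 north), which points east.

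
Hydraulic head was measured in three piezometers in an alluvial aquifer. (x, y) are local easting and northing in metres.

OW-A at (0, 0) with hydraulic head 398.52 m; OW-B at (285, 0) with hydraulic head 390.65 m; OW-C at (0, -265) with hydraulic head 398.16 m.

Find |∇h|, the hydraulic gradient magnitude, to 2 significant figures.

0.028

∂h/∂x = (390.65 − 398.52) / (285 − 0) = -0.02761
∂h/∂y = (398.16 − 398.52) / (-265 − 0) = +0.001358
|∇h| = √(-0.02761² + 0.001358²) = 0.02764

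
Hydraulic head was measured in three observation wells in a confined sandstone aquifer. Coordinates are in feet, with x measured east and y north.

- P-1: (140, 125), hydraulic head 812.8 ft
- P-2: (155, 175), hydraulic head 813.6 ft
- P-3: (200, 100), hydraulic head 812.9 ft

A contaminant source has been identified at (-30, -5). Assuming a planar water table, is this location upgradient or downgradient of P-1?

downgradient

Taking P-1 as reference: P-2−P-1 = (15, 50, +0.8); P-3−P-1 = (60, -25, +0.1).
Solve a·Δx + b·Δy = Δh: det = 15·(-25) − 60·50 = -3375.
∂h/∂x = [(+0.8)·(-25) − (+0.1)·50] / -3375 = +0.007407
∂h/∂y = [15·(+0.1) − 60·(+0.8)] / -3375 = +0.01378
Head at (-30, -5) = 812.8 + (+0.007407)·(-170) + (+0.01378)·(-130) = 809.75 ft.
That is lower than the 812.8 ft at P-1, so the point is downgradient.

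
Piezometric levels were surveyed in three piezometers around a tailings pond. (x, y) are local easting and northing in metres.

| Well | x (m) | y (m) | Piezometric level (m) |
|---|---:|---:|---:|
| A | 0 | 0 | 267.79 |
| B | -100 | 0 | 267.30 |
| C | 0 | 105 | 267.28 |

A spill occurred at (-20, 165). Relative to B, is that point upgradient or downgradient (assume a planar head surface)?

downgradient

∂h/∂x = (267.30 − 267.79) / (-100 − 0) = +0.004900
∂h/∂y = (267.28 − 267.79) / (105 − 0) = -0.004857
Head at (-20, 165) = 267.79 + (+0.004900)·(-20) + (-0.004857)·(165) = 266.89 m.
That is lower than the 267.30 m at B, so the point is downgradient.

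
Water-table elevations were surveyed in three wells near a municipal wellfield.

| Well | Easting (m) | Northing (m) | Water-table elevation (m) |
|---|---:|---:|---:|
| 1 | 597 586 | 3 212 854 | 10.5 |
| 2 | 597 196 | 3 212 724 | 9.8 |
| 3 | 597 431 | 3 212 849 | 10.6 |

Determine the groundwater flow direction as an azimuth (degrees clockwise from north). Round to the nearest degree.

With h = a·x + b·y + c and 1 as origin, the differences give:
  (-390)·a + (-130)·b = -0.7
  (-155)·a + (-5)·b = +0.1
Eliminate b (×(-5) and ×(-130), subtract): -18200·a = 16.50 → a = ∂h/∂x = -0.0009066
Back-substitute: b = ∂h/∂y = +0.008104.
Flow direction (−∇h) has components (+0.0009066 E, -0.008104 N).
Azimuth = atan2(E, N) = atan2(+0.0009066, -0.008104) = 173.6° ≈ 174°.

174°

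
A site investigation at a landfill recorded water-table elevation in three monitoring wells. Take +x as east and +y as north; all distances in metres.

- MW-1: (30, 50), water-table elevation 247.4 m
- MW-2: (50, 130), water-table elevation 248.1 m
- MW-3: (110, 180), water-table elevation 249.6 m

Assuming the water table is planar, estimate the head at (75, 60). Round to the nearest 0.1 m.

248.4 m

Differences from MW-1: to MW-2 (Δx, Δy, Δh) = (20, 80, +0.7); to MW-3 = (80, 130, +2.2).
Determinant of the coordinate differences = 20·130 − 80·80 = -3800.
∂h/∂x = [(+0.7)·130 − (+2.2)·80] / -3800 = +0.02237
∂h/∂y = [20·(+2.2) − 80·(+0.7)] / -3800 = +0.003158
h(75, 60) = 247.4 + (+0.02237)·(45) + (+0.003158)·(10) = 247.4 +1.007 +0.032 = 248.438 m.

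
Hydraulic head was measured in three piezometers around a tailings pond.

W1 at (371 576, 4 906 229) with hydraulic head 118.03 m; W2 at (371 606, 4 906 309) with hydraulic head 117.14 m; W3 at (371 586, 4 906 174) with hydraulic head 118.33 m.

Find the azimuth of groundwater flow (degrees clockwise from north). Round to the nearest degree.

Differences from W1: to W2 (Δx, Δy, Δh) = (30, 80, -0.89); to W3 = (10, -55, +0.30).
Solve a·Δx + b·Δy = Δh: det = 30·(-55) − 10·80 = -2450.
∂h/∂x = [(-0.89)·(-55) − (+0.30)·80] / -2450 = -0.01018
∂h/∂y = [30·(+0.30) − 10·(-0.89)] / -2450 = -0.007306
Flow direction (−∇h) has components (+0.01018 E, +0.007306 N).
Azimuth = atan2(E, N) = atan2(+0.01018, +0.007306) = 54.3° ≈ 054°.

054°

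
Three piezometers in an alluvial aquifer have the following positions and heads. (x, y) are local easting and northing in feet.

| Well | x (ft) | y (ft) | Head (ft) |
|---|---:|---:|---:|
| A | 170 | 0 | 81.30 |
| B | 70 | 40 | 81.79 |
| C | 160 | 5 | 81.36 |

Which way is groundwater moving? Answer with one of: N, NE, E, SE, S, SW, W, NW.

S

With h = a·x + b·y + c and A as origin, the differences give:
  (-100)·a + 40·b = +0.49
  (-10)·a + 5·b = +0.06
Eliminate b (×5 and ×40, subtract): -100·a = 0.050 → a = ∂h/∂x = -0.0005000
Back-substitute: b = ∂h/∂y = +0.01100.
Flow = −∇h = (+0.0005000 east, -0.01100 north), which points south.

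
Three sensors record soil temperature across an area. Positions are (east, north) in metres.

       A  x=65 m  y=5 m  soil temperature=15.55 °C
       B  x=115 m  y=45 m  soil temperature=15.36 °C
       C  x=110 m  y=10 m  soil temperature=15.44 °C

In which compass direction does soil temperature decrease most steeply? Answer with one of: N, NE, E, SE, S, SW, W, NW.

With T = a·x + b·y + c and A as origin, the differences give:
  50·a + 40·b = -0.19
  45·a + 5·b = -0.11
Eliminate b (×5 and ×40, subtract): -1550·a = 3.450 → a = ∂T/∂x = -0.002226
Back-substitute: b = ∂T/∂y = -0.001968.
Steepest decrease is along −∇f = (+0.002226 E, +0.001968 N) → northeast.

NE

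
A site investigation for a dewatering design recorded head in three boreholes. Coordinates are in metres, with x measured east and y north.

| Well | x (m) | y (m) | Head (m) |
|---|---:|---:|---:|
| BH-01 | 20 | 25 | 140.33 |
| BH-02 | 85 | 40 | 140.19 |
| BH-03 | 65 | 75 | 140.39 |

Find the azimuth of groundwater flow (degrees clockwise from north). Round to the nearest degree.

142°

With h = a·x + b·y + c and BH-01 as origin, the differences give:
  65·a + 15·b = -0.14
  45·a + 50·b = +0.06
Eliminate b (×50 and ×15, subtract): 2575·a = -7.900 → a = ∂h/∂x = -0.003068
Back-substitute: b = ∂h/∂y = +0.003961.
Flow direction (−∇h) has components (+0.003068 E, -0.003961 N).
Azimuth = atan2(E, N) = atan2(+0.003068, -0.003961) = 142.2° ≈ 142°.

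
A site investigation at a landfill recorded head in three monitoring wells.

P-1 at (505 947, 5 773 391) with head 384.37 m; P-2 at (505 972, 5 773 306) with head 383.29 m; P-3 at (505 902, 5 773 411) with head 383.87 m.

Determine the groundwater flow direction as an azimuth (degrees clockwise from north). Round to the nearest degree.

226°

Taking P-1 as reference: P-2−P-1 = (25, -85, -1.08); P-3−P-1 = (-45, 20, -0.50).
Determinant of the coordinate differences = 25·20 − (-45)·(-85) = -3325.
∂h/∂x = [(-1.08)·20 − (-0.50)·(-85)] / -3325 = +0.01928
∂h/∂y = [25·(-0.50) − (-45)·(-1.08)] / -3325 = +0.01838
Flow direction (−∇h) has components (-0.01928 E, -0.01838 N).
Azimuth = atan2(E, N) = atan2(-0.01928, -0.01838) = 226.4° ≈ 226°.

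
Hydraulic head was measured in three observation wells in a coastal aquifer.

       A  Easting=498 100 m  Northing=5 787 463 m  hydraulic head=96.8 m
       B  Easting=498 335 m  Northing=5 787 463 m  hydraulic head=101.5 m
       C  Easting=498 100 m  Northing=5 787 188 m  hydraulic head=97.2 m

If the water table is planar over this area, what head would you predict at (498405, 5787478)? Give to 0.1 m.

∂h/∂x = (101.5 − 96.8) / (498335 − 498100) = +0.02000
∂h/∂y = (97.2 − 96.8) / (5787188 − 5787463) = -0.001455
h(498405, 5787478) = 96.8 + (+0.02000)·(305) + (-0.001455)·(15) = 96.8 +6.100 -0.022 = 102.878 m.

102.9 m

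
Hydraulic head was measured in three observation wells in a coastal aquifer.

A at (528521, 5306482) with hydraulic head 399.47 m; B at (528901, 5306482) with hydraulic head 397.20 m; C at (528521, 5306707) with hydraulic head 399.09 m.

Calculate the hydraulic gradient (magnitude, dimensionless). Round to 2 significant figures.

∂h/∂x = (397.20 − 399.47) / (528901 − 528521) = -0.005974
∂h/∂y = (399.09 − 399.47) / (5306707 − 5306482) = -0.001689
|∇h| = √(-0.005974² + -0.001689²) = 0.006208

0.0062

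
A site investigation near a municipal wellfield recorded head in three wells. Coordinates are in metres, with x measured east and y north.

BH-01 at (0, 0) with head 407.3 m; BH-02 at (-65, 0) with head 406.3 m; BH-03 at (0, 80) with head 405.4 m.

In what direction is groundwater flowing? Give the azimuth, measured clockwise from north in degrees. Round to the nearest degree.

327°

∂h/∂x = (406.3 − 407.3) / (-65 − 0) = +0.01538
∂h/∂y = (405.4 − 407.3) / (80 − 0) = -0.02375
Flow direction (−∇h) has components (-0.01538 E, +0.02375 N).
Azimuth = atan2(E, N) = atan2(-0.01538, +0.02375) = 327.1° ≈ 327°.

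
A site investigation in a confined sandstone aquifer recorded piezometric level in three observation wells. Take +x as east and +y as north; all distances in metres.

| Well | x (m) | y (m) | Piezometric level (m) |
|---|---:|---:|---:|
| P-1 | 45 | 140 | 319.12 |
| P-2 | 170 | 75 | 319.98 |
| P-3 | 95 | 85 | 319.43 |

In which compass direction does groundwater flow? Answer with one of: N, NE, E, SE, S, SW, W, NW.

W

With h = a·x + b·y + c and P-1 as origin, the differences give:
  125·a + (-65)·b = +0.86
  50·a + (-55)·b = +0.31
Eliminate b (×(-55) and ×(-65), subtract): -3625·a = -27.150 → a = ∂h/∂x = +0.007490
Back-substitute: b = ∂h/∂y = +0.001172.
Flow = −∇h = (-0.007490 east, -0.001172 north), which points west.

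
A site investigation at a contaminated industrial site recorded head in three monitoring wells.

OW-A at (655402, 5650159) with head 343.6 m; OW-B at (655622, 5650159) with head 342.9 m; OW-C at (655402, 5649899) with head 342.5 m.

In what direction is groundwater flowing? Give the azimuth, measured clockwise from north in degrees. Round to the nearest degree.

143°

∂h/∂x = (342.9 − 343.6) / (655622 − 655402) = -0.003182
∂h/∂y = (342.5 − 343.6) / (5649899 − 5650159) = +0.004231
Flow direction (−∇h) has components (+0.003182 E, -0.004231 N).
Azimuth = atan2(E, N) = atan2(+0.003182, -0.004231) = 143.1° ≈ 143°.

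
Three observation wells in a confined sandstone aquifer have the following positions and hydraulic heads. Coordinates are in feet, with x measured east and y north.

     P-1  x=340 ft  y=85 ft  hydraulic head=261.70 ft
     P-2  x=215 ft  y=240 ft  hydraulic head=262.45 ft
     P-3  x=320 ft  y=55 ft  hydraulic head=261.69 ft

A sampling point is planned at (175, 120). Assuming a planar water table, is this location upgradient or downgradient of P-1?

Differences from P-1: to P-2 (Δx, Δy, Δh) = (-125, 155, +0.75); to P-3 = (-20, -30, -0.01).
Solve a·Δx + b·Δy = Δh: det = (-125)·(-30) − (-20)·155 = 6850.
∂h/∂x = [(+0.75)·(-30) − (-0.01)·155] / 6850 = -0.003058
∂h/∂y = [(-125)·(-0.01) − (-20)·(+0.75)] / 6850 = +0.002372
Head at (175, 120) = 261.70 + (-0.003058)·(-165) + (+0.002372)·(35) = 262.29 ft.
That is higher than the 261.70 ft at P-1, so the point is upgradient.

upgradient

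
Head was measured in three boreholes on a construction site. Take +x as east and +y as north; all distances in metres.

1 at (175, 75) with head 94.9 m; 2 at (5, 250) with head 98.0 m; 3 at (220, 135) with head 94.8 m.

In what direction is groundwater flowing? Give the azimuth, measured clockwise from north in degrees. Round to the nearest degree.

121°

Three-point gradient (reference 1): Δ to 2 = (-170, 175, +3.1), Δ to 3 = (45, 60, -0.1).
∂h/∂x = -0.01126, ∂h/∂y = +0.006777 (det = -18075).
Flow direction (−∇h) has components (+0.01126 E, -0.006777 N).
Azimuth = atan2(E, N) = atan2(+0.01126, -0.006777) = 121.0° ≈ 121°.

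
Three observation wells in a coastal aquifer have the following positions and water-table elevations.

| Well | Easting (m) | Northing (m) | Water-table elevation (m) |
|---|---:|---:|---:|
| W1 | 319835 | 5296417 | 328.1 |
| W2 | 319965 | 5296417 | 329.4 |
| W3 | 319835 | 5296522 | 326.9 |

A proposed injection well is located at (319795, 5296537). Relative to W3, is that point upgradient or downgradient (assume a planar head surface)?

∂h/∂x = (329.4 − 328.1) / (319965 − 319835) = +0.010000
∂h/∂y = (326.9 − 328.1) / (5296522 − 5296417) = -0.01143
Head at (319795, 5296537) = 328.1 + (+0.010000)·(-40) + (-0.01143)·(120) = 326.33 m.
That is lower than the 326.9 m at W3, so the point is downgradient.

downgradient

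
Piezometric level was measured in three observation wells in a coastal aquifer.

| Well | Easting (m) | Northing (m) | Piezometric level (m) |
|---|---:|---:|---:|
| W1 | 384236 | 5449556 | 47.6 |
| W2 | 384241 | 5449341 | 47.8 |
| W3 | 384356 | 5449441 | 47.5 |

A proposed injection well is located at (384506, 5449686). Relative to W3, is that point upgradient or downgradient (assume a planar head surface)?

downgradient

Differences from W1: to W2 (Δx, Δy, Δh) = (5, -215, +0.2); to W3 = (120, -115, -0.1).
Determinant of the coordinate differences = 5·(-115) − 120·(-215) = 25225.
∂h/∂x = [(+0.2)·(-115) − (-0.1)·(-215)] / 25225 = -0.001764
∂h/∂y = [5·(-0.1) − 120·(+0.2)] / 25225 = -0.0009713
Head at (384506, 5449686) = 47.6 + (-0.001764)·(270) + (-0.0009713)·(130) = 47.00 m.
That is lower than the 47.5 m at W3, so the point is downgradient.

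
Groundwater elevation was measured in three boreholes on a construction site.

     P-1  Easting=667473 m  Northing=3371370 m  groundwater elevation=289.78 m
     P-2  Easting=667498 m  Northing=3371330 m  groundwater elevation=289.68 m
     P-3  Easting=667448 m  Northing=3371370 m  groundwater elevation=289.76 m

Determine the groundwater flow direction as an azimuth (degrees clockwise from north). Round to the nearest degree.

195°

With h = a·x + b·y + c and P-1 as origin, the differences give:
  25·a + (-40)·b = -0.10
  (-25)·a + 0·b = -0.02
Eliminate b (×0 and ×(-40), subtract): -1000·a = -0.800 → a = ∂h/∂x = +0.0008000
Back-substitute: b = ∂h/∂y = +0.003000.
Flow direction (−∇h) has components (-0.0008000 E, -0.003000 N).
Azimuth = atan2(E, N) = atan2(-0.0008000, -0.003000) = 194.9° ≈ 195°.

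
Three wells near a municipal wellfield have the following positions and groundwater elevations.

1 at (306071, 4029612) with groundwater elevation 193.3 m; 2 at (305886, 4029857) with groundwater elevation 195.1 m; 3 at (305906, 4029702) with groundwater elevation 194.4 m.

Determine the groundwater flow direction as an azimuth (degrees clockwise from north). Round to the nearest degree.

131°

Differences from 1: to 2 (Δx, Δy, Δh) = (-185, 245, +1.8); to 3 = (-165, 90, +1.1).
Solve a·Δx + b·Δy = Δh: det = (-185)·90 − (-165)·245 = 23775.
∂h/∂x = [(+1.8)·90 − (+1.1)·245] / 23775 = -0.004522
∂h/∂y = [(-185)·(+1.1) − (-165)·(+1.8)] / 23775 = +0.003933
Flow direction (−∇h) has components (+0.004522 E, -0.003933 N).
Azimuth = atan2(E, N) = atan2(+0.004522, -0.003933) = 131.0° ≈ 131°.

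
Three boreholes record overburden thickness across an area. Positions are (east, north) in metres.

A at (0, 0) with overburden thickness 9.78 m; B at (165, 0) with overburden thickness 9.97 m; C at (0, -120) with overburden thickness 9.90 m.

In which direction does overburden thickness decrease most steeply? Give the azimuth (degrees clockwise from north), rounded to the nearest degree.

311°

∂d/∂x = (9.97 − 9.78) / (165 − 0) = +0.001152
∂d/∂y = (9.90 − 9.78) / (-120 − 0) = -0.001000
Steepest decrease is along −∇f: components (-0.001152 E, +0.001000 N).
Azimuth = atan2(-0.001152, +0.001000) = 311.0° ≈ 311°.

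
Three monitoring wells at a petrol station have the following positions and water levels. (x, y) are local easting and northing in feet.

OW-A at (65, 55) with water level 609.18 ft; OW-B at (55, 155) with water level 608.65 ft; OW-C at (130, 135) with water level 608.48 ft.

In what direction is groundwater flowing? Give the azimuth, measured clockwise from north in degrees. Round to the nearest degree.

034°

With h = a·x + b·y + c and OW-A as origin, the differences give:
  (-10)·a + 100·b = -0.53
  65·a + 80·b = -0.70
Eliminate b (×80 and ×100, subtract): -7300·a = 27.600 → a = ∂h/∂x = -0.003781
Back-substitute: b = ∂h/∂y = -0.005678.
Flow direction (−∇h) has components (+0.003781 E, +0.005678 N).
Azimuth = atan2(E, N) = atan2(+0.003781, +0.005678) = 33.7° ≈ 034°.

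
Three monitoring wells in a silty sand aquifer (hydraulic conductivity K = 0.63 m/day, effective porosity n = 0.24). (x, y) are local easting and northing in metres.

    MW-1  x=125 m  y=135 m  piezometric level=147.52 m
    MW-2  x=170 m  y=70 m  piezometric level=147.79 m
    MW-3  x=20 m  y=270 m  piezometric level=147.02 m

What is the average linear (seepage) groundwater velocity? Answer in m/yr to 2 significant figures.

Taking MW-1 as reference: MW-2−MW-1 = (45, -65, +0.27); MW-3−MW-1 = (-105, 135, -0.50).
Solve a·Δx + b·Δy = Δh: det = 45·135 − (-105)·(-65) = -750.
∂h/∂x = [(+0.27)·135 − (-0.50)·(-65)] / -750 = -0.005267
∂h/∂y = [45·(-0.50) − (-105)·(+0.27)] / -750 = -0.007800
|∇h| = √(-0.005267² + -0.007800²) = 0.009412
Seepage velocity v = K·i/n = 0.63 × 0.009412 / 0.24 = 0.02471 m/day = 9.025 m/yr.

9.0 m/yr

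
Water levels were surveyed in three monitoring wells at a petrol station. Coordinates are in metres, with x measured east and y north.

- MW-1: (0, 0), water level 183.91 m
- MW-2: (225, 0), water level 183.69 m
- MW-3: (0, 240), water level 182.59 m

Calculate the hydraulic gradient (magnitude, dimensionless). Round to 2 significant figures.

0.0056

∂h/∂x = (183.69 − 183.91) / (225 − 0) = -0.0009778
∂h/∂y = (182.59 − 183.91) / (240 − 0) = -0.005500
|∇h| = √(-0.0009778² + -0.005500²) = 0.005586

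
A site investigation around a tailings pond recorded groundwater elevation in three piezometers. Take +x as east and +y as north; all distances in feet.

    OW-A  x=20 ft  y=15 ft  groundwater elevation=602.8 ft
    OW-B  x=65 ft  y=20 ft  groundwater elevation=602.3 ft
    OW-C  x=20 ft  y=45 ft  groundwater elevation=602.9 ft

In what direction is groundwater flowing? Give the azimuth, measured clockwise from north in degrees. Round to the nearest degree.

106°

With h = a·x + b·y + c and OW-A as origin, the differences give:
  45·a + 5·b = -0.5
  0·a + 30·b = +0.1
Eliminate b (×30 and ×5, subtract): 1350·a = -15.50 → a = ∂h/∂x = -0.01148
Back-substitute: b = ∂h/∂y = +0.003333.
Flow direction (−∇h) has components (+0.01148 E, -0.003333 N).
Azimuth = atan2(E, N) = atan2(+0.01148, -0.003333) = 106.2° ≈ 106°.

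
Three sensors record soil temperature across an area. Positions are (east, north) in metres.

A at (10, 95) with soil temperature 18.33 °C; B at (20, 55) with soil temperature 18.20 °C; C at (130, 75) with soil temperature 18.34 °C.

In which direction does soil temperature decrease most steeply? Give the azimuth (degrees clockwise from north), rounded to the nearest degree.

191°

With T = a·x + b·y + c and A as origin, the differences give:
  10·a + (-40)·b = -0.13
  120·a + (-20)·b = +0.01
Eliminate b (×(-20) and ×(-40), subtract): 4600·a = 3.000 → a = ∂T/∂x = +0.0006522
Back-substitute: b = ∂T/∂y = +0.003413.
Steepest decrease is along −∇f: components (-0.0006522 E, -0.003413 N).
Azimuth = atan2(-0.0006522, -0.003413) = 190.8° ≈ 191°.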